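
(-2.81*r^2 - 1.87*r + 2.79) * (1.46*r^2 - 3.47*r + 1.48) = -4.1026*r^4 + 7.0205*r^3 + 6.4035*r^2 - 12.4489*r + 4.1292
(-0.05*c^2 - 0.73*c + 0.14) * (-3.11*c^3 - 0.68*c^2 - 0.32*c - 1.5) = 0.1555*c^5 + 2.3043*c^4 + 0.077*c^3 + 0.2134*c^2 + 1.0502*c - 0.21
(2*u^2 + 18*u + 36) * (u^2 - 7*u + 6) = 2*u^4 + 4*u^3 - 78*u^2 - 144*u + 216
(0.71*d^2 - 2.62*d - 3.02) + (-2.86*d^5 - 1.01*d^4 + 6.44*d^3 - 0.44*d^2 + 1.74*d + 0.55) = -2.86*d^5 - 1.01*d^4 + 6.44*d^3 + 0.27*d^2 - 0.88*d - 2.47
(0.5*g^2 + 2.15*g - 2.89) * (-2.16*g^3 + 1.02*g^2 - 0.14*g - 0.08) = -1.08*g^5 - 4.134*g^4 + 8.3654*g^3 - 3.2888*g^2 + 0.2326*g + 0.2312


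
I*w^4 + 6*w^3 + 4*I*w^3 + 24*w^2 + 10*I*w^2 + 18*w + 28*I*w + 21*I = (w + 3)*(w - 7*I)*(w + I)*(I*w + I)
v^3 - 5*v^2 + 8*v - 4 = (v - 2)^2*(v - 1)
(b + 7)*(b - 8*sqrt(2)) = b^2 - 8*sqrt(2)*b + 7*b - 56*sqrt(2)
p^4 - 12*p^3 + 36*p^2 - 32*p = p*(p - 8)*(p - 2)^2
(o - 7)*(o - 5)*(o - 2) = o^3 - 14*o^2 + 59*o - 70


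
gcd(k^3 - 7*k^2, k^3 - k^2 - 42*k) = k^2 - 7*k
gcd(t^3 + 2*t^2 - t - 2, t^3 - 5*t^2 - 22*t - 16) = t^2 + 3*t + 2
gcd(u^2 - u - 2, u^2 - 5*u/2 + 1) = u - 2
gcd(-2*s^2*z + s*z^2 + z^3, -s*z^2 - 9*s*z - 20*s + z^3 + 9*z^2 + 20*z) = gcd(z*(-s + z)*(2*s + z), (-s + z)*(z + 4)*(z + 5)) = -s + z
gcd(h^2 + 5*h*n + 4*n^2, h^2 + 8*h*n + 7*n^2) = h + n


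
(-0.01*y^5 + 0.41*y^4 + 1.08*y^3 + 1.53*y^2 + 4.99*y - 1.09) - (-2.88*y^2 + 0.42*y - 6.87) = -0.01*y^5 + 0.41*y^4 + 1.08*y^3 + 4.41*y^2 + 4.57*y + 5.78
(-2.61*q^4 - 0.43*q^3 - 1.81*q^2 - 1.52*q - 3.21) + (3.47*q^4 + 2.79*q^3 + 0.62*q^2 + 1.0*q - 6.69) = 0.86*q^4 + 2.36*q^3 - 1.19*q^2 - 0.52*q - 9.9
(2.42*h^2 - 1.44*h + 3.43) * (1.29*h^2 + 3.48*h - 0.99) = 3.1218*h^4 + 6.564*h^3 - 2.9823*h^2 + 13.362*h - 3.3957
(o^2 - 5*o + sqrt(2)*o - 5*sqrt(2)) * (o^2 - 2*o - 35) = o^4 - 7*o^3 + sqrt(2)*o^3 - 25*o^2 - 7*sqrt(2)*o^2 - 25*sqrt(2)*o + 175*o + 175*sqrt(2)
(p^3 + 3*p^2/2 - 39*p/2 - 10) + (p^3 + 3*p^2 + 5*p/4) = 2*p^3 + 9*p^2/2 - 73*p/4 - 10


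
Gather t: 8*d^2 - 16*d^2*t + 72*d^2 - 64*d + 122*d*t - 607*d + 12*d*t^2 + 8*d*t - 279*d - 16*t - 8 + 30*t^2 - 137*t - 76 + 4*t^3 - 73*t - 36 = 80*d^2 - 950*d + 4*t^3 + t^2*(12*d + 30) + t*(-16*d^2 + 130*d - 226) - 120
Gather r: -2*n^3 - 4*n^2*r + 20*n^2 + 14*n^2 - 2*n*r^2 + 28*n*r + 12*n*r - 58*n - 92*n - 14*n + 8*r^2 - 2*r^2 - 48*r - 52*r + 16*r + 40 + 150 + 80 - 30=-2*n^3 + 34*n^2 - 164*n + r^2*(6 - 2*n) + r*(-4*n^2 + 40*n - 84) + 240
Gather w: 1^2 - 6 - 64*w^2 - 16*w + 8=-64*w^2 - 16*w + 3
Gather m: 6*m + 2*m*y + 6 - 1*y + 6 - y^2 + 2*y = m*(2*y + 6) - y^2 + y + 12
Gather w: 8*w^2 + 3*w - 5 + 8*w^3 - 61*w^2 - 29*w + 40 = 8*w^3 - 53*w^2 - 26*w + 35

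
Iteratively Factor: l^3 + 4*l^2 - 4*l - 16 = (l + 2)*(l^2 + 2*l - 8) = (l + 2)*(l + 4)*(l - 2)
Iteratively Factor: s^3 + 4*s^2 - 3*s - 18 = (s + 3)*(s^2 + s - 6) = (s + 3)^2*(s - 2)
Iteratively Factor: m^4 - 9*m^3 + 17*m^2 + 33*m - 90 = (m - 3)*(m^3 - 6*m^2 - m + 30) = (m - 5)*(m - 3)*(m^2 - m - 6) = (m - 5)*(m - 3)^2*(m + 2)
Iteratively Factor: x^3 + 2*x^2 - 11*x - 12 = (x + 1)*(x^2 + x - 12) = (x + 1)*(x + 4)*(x - 3)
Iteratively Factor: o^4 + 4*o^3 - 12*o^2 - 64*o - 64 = (o + 4)*(o^3 - 12*o - 16) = (o - 4)*(o + 4)*(o^2 + 4*o + 4) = (o - 4)*(o + 2)*(o + 4)*(o + 2)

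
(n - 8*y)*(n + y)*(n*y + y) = n^3*y - 7*n^2*y^2 + n^2*y - 8*n*y^3 - 7*n*y^2 - 8*y^3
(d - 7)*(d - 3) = d^2 - 10*d + 21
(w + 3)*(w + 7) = w^2 + 10*w + 21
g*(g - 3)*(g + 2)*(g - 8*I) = g^4 - g^3 - 8*I*g^3 - 6*g^2 + 8*I*g^2 + 48*I*g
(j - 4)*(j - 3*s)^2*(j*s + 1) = j^4*s - 6*j^3*s^2 - 4*j^3*s + j^3 + 9*j^2*s^3 + 24*j^2*s^2 - 6*j^2*s - 4*j^2 - 36*j*s^3 + 9*j*s^2 + 24*j*s - 36*s^2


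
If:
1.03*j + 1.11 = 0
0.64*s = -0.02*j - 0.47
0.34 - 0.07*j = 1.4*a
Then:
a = 0.30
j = -1.08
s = -0.70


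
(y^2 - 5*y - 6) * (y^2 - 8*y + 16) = y^4 - 13*y^3 + 50*y^2 - 32*y - 96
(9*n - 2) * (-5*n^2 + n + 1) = -45*n^3 + 19*n^2 + 7*n - 2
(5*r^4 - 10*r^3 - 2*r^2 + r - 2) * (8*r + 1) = 40*r^5 - 75*r^4 - 26*r^3 + 6*r^2 - 15*r - 2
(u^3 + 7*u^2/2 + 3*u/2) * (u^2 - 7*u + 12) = u^5 - 7*u^4/2 - 11*u^3 + 63*u^2/2 + 18*u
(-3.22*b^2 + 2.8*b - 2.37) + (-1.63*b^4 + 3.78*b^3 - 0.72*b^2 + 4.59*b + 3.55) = -1.63*b^4 + 3.78*b^3 - 3.94*b^2 + 7.39*b + 1.18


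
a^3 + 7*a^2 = a^2*(a + 7)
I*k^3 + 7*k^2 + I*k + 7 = (k - 7*I)*(k + I)*(I*k + 1)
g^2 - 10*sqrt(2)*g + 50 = (g - 5*sqrt(2))^2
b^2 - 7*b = b*(b - 7)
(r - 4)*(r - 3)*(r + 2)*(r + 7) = r^4 + 2*r^3 - 37*r^2 + 10*r + 168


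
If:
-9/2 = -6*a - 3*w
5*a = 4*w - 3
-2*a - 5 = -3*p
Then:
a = 3/13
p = 71/39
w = 27/26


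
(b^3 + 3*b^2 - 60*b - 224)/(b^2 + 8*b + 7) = (b^2 - 4*b - 32)/(b + 1)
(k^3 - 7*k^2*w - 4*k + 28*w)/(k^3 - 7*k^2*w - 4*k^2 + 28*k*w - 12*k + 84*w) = (k - 2)/(k - 6)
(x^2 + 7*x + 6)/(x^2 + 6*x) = (x + 1)/x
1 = 1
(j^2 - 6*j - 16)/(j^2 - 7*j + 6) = (j^2 - 6*j - 16)/(j^2 - 7*j + 6)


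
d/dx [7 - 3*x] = -3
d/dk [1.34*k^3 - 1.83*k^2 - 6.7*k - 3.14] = 4.02*k^2 - 3.66*k - 6.7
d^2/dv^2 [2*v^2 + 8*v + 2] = 4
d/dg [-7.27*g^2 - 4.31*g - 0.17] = -14.54*g - 4.31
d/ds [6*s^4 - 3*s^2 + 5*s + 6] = 24*s^3 - 6*s + 5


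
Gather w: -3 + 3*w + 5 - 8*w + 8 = 10 - 5*w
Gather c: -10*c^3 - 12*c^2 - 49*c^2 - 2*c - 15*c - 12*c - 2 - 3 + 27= -10*c^3 - 61*c^2 - 29*c + 22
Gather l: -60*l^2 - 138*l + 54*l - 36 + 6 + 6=-60*l^2 - 84*l - 24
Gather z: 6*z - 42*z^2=-42*z^2 + 6*z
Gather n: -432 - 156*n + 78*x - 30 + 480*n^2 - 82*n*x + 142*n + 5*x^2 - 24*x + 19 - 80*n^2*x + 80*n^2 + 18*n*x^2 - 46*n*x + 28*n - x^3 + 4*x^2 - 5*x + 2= n^2*(560 - 80*x) + n*(18*x^2 - 128*x + 14) - x^3 + 9*x^2 + 49*x - 441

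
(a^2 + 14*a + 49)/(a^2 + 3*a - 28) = (a + 7)/(a - 4)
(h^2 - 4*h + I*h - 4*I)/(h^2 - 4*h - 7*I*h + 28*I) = (h + I)/(h - 7*I)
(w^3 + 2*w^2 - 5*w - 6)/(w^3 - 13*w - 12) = (w - 2)/(w - 4)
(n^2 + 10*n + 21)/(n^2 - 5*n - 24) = (n + 7)/(n - 8)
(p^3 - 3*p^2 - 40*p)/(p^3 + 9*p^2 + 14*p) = (p^2 - 3*p - 40)/(p^2 + 9*p + 14)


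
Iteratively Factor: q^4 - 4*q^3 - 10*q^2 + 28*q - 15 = (q - 1)*(q^3 - 3*q^2 - 13*q + 15) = (q - 1)*(q + 3)*(q^2 - 6*q + 5) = (q - 1)^2*(q + 3)*(q - 5)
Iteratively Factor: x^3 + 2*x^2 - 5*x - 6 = (x + 3)*(x^2 - x - 2) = (x - 2)*(x + 3)*(x + 1)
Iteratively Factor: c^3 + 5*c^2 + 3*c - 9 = (c - 1)*(c^2 + 6*c + 9) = (c - 1)*(c + 3)*(c + 3)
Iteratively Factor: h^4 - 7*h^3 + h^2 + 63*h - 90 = (h - 2)*(h^3 - 5*h^2 - 9*h + 45) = (h - 2)*(h + 3)*(h^2 - 8*h + 15) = (h - 3)*(h - 2)*(h + 3)*(h - 5)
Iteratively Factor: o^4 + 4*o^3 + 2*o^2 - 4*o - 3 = (o + 1)*(o^3 + 3*o^2 - o - 3) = (o - 1)*(o + 1)*(o^2 + 4*o + 3) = (o - 1)*(o + 1)*(o + 3)*(o + 1)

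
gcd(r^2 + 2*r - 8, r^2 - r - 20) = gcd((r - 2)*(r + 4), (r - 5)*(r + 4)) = r + 4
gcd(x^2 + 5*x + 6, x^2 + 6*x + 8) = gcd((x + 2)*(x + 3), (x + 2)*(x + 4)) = x + 2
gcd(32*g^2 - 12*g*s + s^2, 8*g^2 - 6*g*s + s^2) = -4*g + s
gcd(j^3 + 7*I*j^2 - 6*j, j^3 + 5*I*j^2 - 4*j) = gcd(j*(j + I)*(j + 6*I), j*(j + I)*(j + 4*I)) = j^2 + I*j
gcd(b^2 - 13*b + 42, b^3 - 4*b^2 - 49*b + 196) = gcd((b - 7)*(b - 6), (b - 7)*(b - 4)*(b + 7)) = b - 7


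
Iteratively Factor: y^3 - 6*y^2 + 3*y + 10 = (y + 1)*(y^2 - 7*y + 10) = (y - 5)*(y + 1)*(y - 2)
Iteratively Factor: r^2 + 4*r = (r + 4)*(r)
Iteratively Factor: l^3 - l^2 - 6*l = (l)*(l^2 - l - 6) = l*(l - 3)*(l + 2)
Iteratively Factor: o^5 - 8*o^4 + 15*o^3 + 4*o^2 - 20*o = (o - 2)*(o^4 - 6*o^3 + 3*o^2 + 10*o) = (o - 2)*(o + 1)*(o^3 - 7*o^2 + 10*o) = (o - 5)*(o - 2)*(o + 1)*(o^2 - 2*o) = (o - 5)*(o - 2)^2*(o + 1)*(o)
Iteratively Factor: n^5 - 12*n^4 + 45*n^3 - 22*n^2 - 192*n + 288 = (n + 2)*(n^4 - 14*n^3 + 73*n^2 - 168*n + 144) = (n - 3)*(n + 2)*(n^3 - 11*n^2 + 40*n - 48) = (n - 4)*(n - 3)*(n + 2)*(n^2 - 7*n + 12) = (n - 4)*(n - 3)^2*(n + 2)*(n - 4)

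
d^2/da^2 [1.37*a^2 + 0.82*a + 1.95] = 2.74000000000000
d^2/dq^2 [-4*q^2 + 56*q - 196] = -8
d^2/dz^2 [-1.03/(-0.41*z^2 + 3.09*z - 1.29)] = (-0.346286*z^2 + 2.609814*z + 1.03*(0.82*z - 3.09)*(1.64*z - 6.18) - 1.089534)/(0.41*z^2 - 3.09*z + 1.29)^3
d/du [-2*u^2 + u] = 1 - 4*u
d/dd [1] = 0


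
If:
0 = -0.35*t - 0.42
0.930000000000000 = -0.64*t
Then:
No Solution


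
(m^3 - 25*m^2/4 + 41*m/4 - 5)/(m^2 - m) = m - 21/4 + 5/m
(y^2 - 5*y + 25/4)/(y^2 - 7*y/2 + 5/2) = (y - 5/2)/(y - 1)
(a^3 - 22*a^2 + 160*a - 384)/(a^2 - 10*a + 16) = (a^2 - 14*a + 48)/(a - 2)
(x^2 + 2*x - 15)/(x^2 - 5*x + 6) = (x + 5)/(x - 2)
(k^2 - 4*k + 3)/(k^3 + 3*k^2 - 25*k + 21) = 1/(k + 7)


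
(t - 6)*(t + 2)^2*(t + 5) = t^4 + 3*t^3 - 30*t^2 - 124*t - 120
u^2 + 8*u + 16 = (u + 4)^2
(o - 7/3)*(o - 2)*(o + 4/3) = o^3 - 3*o^2 - 10*o/9 + 56/9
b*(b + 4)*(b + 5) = b^3 + 9*b^2 + 20*b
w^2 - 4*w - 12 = (w - 6)*(w + 2)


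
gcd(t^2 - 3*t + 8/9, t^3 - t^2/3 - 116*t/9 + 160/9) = t - 8/3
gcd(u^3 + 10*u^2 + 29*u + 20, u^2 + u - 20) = u + 5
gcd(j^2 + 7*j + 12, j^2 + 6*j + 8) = j + 4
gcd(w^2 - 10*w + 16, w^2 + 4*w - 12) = w - 2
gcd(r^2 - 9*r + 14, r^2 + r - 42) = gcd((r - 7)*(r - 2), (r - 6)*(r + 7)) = 1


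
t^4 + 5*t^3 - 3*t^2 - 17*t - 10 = (t - 2)*(t + 1)^2*(t + 5)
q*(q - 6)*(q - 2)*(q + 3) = q^4 - 5*q^3 - 12*q^2 + 36*q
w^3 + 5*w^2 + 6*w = w*(w + 2)*(w + 3)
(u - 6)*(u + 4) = u^2 - 2*u - 24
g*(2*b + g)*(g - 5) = 2*b*g^2 - 10*b*g + g^3 - 5*g^2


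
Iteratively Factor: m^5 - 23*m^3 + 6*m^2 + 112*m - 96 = (m + 4)*(m^4 - 4*m^3 - 7*m^2 + 34*m - 24) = (m + 3)*(m + 4)*(m^3 - 7*m^2 + 14*m - 8) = (m - 4)*(m + 3)*(m + 4)*(m^2 - 3*m + 2) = (m - 4)*(m - 1)*(m + 3)*(m + 4)*(m - 2)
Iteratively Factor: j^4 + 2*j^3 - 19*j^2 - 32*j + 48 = (j - 1)*(j^3 + 3*j^2 - 16*j - 48) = (j - 1)*(j + 3)*(j^2 - 16) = (j - 4)*(j - 1)*(j + 3)*(j + 4)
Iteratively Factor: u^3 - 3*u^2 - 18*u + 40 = (u - 5)*(u^2 + 2*u - 8) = (u - 5)*(u + 4)*(u - 2)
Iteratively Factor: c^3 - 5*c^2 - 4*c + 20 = (c - 2)*(c^2 - 3*c - 10) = (c - 5)*(c - 2)*(c + 2)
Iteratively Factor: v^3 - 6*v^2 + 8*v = (v - 2)*(v^2 - 4*v) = v*(v - 2)*(v - 4)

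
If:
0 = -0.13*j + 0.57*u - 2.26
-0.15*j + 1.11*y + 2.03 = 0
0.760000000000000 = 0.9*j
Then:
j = 0.84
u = 4.16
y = -1.71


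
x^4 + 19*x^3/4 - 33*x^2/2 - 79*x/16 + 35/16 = (x - 5/2)*(x - 1/4)*(x + 1/2)*(x + 7)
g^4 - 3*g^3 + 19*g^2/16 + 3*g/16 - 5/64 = (g - 5/2)*(g - 1/2)*(g - 1/4)*(g + 1/4)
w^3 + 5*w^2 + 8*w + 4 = (w + 1)*(w + 2)^2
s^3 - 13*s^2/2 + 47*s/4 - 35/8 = (s - 7/2)*(s - 5/2)*(s - 1/2)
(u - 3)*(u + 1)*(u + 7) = u^3 + 5*u^2 - 17*u - 21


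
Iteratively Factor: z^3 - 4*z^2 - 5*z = (z + 1)*(z^2 - 5*z) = z*(z + 1)*(z - 5)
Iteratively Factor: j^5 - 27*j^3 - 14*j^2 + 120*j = (j + 3)*(j^4 - 3*j^3 - 18*j^2 + 40*j) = j*(j + 3)*(j^3 - 3*j^2 - 18*j + 40) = j*(j - 5)*(j + 3)*(j^2 + 2*j - 8) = j*(j - 5)*(j + 3)*(j + 4)*(j - 2)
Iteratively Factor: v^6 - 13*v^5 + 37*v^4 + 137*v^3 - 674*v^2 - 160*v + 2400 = (v - 5)*(v^5 - 8*v^4 - 3*v^3 + 122*v^2 - 64*v - 480) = (v - 5)*(v + 3)*(v^4 - 11*v^3 + 30*v^2 + 32*v - 160) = (v - 5)*(v - 4)*(v + 3)*(v^3 - 7*v^2 + 2*v + 40) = (v - 5)*(v - 4)^2*(v + 3)*(v^2 - 3*v - 10) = (v - 5)^2*(v - 4)^2*(v + 3)*(v + 2)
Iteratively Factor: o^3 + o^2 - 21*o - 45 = (o + 3)*(o^2 - 2*o - 15) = (o + 3)^2*(o - 5)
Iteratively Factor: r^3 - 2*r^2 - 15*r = (r)*(r^2 - 2*r - 15) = r*(r + 3)*(r - 5)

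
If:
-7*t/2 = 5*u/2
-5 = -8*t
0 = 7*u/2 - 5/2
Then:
No Solution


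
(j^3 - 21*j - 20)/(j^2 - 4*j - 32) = (j^2 - 4*j - 5)/(j - 8)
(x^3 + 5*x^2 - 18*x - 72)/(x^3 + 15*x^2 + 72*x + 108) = (x - 4)/(x + 6)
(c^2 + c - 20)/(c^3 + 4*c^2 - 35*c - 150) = (c - 4)/(c^2 - c - 30)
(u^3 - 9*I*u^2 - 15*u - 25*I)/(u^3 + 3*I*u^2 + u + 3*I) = (u^2 - 10*I*u - 25)/(u^2 + 2*I*u + 3)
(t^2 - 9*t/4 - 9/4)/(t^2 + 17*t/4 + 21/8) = 2*(t - 3)/(2*t + 7)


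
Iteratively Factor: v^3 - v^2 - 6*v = (v)*(v^2 - v - 6) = v*(v + 2)*(v - 3)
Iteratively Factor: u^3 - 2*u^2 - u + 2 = (u - 2)*(u^2 - 1) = (u - 2)*(u + 1)*(u - 1)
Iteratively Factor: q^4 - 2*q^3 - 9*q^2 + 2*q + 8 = (q + 1)*(q^3 - 3*q^2 - 6*q + 8) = (q - 4)*(q + 1)*(q^2 + q - 2) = (q - 4)*(q - 1)*(q + 1)*(q + 2)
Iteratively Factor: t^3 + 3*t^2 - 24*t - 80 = (t + 4)*(t^2 - t - 20) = (t - 5)*(t + 4)*(t + 4)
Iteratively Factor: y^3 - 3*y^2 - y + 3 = (y - 1)*(y^2 - 2*y - 3) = (y - 1)*(y + 1)*(y - 3)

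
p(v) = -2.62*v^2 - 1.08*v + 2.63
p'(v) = -5.24*v - 1.08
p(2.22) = -12.68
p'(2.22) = -12.71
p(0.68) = 0.68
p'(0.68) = -4.64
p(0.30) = 2.07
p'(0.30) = -2.65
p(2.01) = -10.13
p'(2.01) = -11.61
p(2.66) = -18.78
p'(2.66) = -15.02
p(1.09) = -1.66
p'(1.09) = -6.79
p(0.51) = 1.40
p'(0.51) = -3.75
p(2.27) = -13.32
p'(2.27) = -12.97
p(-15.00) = -570.67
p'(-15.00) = 77.52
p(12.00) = -387.61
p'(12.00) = -63.96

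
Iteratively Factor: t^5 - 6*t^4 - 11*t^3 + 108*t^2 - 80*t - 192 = (t + 4)*(t^4 - 10*t^3 + 29*t^2 - 8*t - 48) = (t - 4)*(t + 4)*(t^3 - 6*t^2 + 5*t + 12) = (t - 4)*(t - 3)*(t + 4)*(t^2 - 3*t - 4) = (t - 4)^2*(t - 3)*(t + 4)*(t + 1)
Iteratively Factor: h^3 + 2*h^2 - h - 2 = (h + 1)*(h^2 + h - 2) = (h + 1)*(h + 2)*(h - 1)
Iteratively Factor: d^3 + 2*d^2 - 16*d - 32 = (d - 4)*(d^2 + 6*d + 8) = (d - 4)*(d + 2)*(d + 4)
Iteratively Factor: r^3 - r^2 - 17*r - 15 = (r - 5)*(r^2 + 4*r + 3) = (r - 5)*(r + 3)*(r + 1)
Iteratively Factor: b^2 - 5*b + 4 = (b - 4)*(b - 1)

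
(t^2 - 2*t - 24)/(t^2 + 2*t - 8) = (t - 6)/(t - 2)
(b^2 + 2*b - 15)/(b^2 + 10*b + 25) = (b - 3)/(b + 5)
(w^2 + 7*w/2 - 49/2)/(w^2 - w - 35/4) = 2*(w + 7)/(2*w + 5)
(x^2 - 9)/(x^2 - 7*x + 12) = (x + 3)/(x - 4)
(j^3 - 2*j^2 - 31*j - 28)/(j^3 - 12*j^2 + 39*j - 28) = (j^2 + 5*j + 4)/(j^2 - 5*j + 4)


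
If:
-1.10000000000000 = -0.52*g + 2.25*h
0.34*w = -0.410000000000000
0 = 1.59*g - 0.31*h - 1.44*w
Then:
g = -1.24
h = -0.78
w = -1.21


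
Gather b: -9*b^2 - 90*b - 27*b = -9*b^2 - 117*b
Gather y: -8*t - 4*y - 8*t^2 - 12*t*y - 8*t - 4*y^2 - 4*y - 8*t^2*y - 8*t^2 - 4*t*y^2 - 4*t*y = -16*t^2 - 16*t + y^2*(-4*t - 4) + y*(-8*t^2 - 16*t - 8)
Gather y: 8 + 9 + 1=18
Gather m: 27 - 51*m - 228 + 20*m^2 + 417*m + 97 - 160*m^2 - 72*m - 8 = -140*m^2 + 294*m - 112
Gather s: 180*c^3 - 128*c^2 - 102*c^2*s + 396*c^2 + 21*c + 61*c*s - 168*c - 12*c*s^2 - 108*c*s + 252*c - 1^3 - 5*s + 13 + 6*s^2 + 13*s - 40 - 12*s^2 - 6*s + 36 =180*c^3 + 268*c^2 + 105*c + s^2*(-12*c - 6) + s*(-102*c^2 - 47*c + 2) + 8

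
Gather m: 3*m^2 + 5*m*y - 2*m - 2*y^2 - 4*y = 3*m^2 + m*(5*y - 2) - 2*y^2 - 4*y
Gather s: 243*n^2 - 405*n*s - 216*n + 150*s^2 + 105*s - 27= 243*n^2 - 216*n + 150*s^2 + s*(105 - 405*n) - 27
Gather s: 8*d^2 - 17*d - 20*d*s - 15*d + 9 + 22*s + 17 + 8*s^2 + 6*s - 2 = 8*d^2 - 32*d + 8*s^2 + s*(28 - 20*d) + 24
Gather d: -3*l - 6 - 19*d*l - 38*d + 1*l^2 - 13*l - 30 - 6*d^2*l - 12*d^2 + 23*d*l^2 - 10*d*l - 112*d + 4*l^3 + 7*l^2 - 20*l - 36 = d^2*(-6*l - 12) + d*(23*l^2 - 29*l - 150) + 4*l^3 + 8*l^2 - 36*l - 72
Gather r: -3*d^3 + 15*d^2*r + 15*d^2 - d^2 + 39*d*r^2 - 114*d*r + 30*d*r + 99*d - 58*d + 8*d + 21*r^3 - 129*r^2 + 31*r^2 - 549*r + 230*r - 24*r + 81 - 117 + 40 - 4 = -3*d^3 + 14*d^2 + 49*d + 21*r^3 + r^2*(39*d - 98) + r*(15*d^2 - 84*d - 343)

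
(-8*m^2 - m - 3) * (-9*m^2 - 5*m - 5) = 72*m^4 + 49*m^3 + 72*m^2 + 20*m + 15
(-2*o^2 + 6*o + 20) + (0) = -2*o^2 + 6*o + 20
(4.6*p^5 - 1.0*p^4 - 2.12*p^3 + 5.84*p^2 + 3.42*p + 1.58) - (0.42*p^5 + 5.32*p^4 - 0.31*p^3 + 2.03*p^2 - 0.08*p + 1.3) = 4.18*p^5 - 6.32*p^4 - 1.81*p^3 + 3.81*p^2 + 3.5*p + 0.28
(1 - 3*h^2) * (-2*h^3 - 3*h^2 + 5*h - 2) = 6*h^5 + 9*h^4 - 17*h^3 + 3*h^2 + 5*h - 2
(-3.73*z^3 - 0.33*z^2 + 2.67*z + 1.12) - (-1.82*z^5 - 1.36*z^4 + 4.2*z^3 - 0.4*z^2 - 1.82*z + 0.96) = 1.82*z^5 + 1.36*z^4 - 7.93*z^3 + 0.07*z^2 + 4.49*z + 0.16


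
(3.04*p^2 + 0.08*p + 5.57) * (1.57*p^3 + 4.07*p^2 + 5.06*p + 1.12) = 4.7728*p^5 + 12.4984*p^4 + 24.4529*p^3 + 26.4795*p^2 + 28.2738*p + 6.2384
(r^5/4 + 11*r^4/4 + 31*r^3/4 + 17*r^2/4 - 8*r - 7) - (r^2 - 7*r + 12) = r^5/4 + 11*r^4/4 + 31*r^3/4 + 13*r^2/4 - r - 19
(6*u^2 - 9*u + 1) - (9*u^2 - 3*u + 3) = -3*u^2 - 6*u - 2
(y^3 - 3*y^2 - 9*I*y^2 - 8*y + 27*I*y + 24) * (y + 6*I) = y^4 - 3*y^3 - 3*I*y^3 + 46*y^2 + 9*I*y^2 - 138*y - 48*I*y + 144*I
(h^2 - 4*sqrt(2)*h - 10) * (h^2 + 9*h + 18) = h^4 - 4*sqrt(2)*h^3 + 9*h^3 - 36*sqrt(2)*h^2 + 8*h^2 - 72*sqrt(2)*h - 90*h - 180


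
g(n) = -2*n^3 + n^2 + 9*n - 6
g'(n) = -6*n^2 + 2*n + 9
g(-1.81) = -7.15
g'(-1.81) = -14.28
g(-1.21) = -11.88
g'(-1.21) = -2.20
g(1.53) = 2.95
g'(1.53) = -1.99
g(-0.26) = -8.24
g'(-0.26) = 8.07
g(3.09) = -27.65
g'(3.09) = -42.11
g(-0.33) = -8.79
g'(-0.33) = 7.69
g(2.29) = -4.16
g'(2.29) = -17.88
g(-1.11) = -12.02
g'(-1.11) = -0.61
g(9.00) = -1302.00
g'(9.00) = -459.00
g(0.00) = -6.00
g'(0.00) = 9.00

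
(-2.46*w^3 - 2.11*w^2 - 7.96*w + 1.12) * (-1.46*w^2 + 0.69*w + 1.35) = 3.5916*w^5 + 1.3832*w^4 + 6.8447*w^3 - 9.9761*w^2 - 9.9732*w + 1.512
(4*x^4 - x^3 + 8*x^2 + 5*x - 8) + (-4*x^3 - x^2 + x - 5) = 4*x^4 - 5*x^3 + 7*x^2 + 6*x - 13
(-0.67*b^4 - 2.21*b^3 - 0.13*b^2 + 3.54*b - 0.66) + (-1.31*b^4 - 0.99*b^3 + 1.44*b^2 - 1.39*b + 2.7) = -1.98*b^4 - 3.2*b^3 + 1.31*b^2 + 2.15*b + 2.04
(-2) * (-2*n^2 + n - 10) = 4*n^2 - 2*n + 20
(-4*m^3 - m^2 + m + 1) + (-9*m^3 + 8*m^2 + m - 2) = -13*m^3 + 7*m^2 + 2*m - 1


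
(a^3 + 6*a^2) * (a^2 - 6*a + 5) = a^5 - 31*a^3 + 30*a^2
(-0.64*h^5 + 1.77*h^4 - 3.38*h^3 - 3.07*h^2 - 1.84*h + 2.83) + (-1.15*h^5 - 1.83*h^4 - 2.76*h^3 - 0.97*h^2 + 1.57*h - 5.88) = -1.79*h^5 - 0.0600000000000001*h^4 - 6.14*h^3 - 4.04*h^2 - 0.27*h - 3.05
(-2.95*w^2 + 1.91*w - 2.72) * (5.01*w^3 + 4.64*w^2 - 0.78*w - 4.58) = -14.7795*w^5 - 4.1189*w^4 - 2.4638*w^3 - 0.599600000000001*w^2 - 6.6262*w + 12.4576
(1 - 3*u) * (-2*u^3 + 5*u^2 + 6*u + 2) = 6*u^4 - 17*u^3 - 13*u^2 + 2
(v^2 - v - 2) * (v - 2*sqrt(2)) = v^3 - 2*sqrt(2)*v^2 - v^2 - 2*v + 2*sqrt(2)*v + 4*sqrt(2)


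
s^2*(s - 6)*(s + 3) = s^4 - 3*s^3 - 18*s^2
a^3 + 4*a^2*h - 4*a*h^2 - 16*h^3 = (a - 2*h)*(a + 2*h)*(a + 4*h)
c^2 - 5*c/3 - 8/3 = (c - 8/3)*(c + 1)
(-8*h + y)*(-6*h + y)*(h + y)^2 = 48*h^4 + 82*h^3*y + 21*h^2*y^2 - 12*h*y^3 + y^4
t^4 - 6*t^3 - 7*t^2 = t^2*(t - 7)*(t + 1)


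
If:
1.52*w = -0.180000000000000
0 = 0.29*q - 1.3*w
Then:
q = -0.53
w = -0.12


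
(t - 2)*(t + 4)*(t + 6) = t^3 + 8*t^2 + 4*t - 48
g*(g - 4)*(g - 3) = g^3 - 7*g^2 + 12*g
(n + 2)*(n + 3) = n^2 + 5*n + 6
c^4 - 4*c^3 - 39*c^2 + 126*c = c*(c - 7)*(c - 3)*(c + 6)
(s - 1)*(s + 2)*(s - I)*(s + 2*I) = s^4 + s^3 + I*s^3 + I*s^2 + 2*s - 2*I*s - 4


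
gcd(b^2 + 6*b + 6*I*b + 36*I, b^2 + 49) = 1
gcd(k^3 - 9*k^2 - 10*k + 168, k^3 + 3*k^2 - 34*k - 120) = k^2 - 2*k - 24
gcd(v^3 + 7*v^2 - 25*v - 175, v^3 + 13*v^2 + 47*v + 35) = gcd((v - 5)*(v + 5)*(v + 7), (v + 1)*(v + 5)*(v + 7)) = v^2 + 12*v + 35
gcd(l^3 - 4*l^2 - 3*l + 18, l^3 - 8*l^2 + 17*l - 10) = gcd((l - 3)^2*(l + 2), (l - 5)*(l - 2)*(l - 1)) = 1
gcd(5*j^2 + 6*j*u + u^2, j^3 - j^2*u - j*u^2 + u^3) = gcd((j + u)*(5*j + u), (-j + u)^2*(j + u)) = j + u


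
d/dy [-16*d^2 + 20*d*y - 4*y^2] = 20*d - 8*y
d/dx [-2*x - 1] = -2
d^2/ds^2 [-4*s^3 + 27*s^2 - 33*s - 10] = 54 - 24*s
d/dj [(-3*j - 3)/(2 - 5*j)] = -21/(5*j - 2)^2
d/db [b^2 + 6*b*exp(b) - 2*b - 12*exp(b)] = 6*b*exp(b) + 2*b - 6*exp(b) - 2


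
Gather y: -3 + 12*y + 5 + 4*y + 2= 16*y + 4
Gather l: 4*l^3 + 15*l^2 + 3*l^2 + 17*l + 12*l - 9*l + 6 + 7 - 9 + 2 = 4*l^3 + 18*l^2 + 20*l + 6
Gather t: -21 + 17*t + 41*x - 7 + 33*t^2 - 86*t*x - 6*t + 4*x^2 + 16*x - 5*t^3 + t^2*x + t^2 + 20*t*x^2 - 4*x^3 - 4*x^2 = -5*t^3 + t^2*(x + 34) + t*(20*x^2 - 86*x + 11) - 4*x^3 + 57*x - 28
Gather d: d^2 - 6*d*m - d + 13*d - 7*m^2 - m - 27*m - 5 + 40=d^2 + d*(12 - 6*m) - 7*m^2 - 28*m + 35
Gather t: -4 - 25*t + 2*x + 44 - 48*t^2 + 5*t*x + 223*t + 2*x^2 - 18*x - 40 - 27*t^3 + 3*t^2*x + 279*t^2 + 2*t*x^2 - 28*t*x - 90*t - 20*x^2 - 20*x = -27*t^3 + t^2*(3*x + 231) + t*(2*x^2 - 23*x + 108) - 18*x^2 - 36*x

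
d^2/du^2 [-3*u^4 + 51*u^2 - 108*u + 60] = 102 - 36*u^2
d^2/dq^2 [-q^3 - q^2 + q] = -6*q - 2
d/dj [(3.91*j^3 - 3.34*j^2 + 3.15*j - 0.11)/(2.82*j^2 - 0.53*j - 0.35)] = (11.0262*j^4 - 4.1446*j^3 - 11.2183*j^2 + 2.9584*j - 1.1608)/(7.9524*j^4 - 2.9892*j^3 - 1.6931*j^2 + 0.371*j + 0.1225)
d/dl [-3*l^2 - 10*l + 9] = -6*l - 10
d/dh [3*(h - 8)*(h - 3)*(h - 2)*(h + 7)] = 12*h^3 - 54*h^2 - 270*h + 822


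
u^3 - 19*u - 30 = (u - 5)*(u + 2)*(u + 3)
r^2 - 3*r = r*(r - 3)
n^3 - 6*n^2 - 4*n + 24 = (n - 6)*(n - 2)*(n + 2)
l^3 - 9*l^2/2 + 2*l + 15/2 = (l - 3)*(l - 5/2)*(l + 1)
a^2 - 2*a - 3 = (a - 3)*(a + 1)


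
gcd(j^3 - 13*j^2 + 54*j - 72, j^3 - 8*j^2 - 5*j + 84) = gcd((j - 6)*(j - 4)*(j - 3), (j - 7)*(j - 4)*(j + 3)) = j - 4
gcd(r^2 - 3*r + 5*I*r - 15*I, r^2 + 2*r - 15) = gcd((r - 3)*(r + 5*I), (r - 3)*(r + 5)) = r - 3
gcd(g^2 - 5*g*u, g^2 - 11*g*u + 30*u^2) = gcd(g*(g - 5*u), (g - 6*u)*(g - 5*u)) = -g + 5*u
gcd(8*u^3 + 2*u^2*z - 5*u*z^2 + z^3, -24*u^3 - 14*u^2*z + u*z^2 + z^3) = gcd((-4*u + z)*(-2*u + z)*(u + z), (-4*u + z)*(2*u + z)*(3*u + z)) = -4*u + z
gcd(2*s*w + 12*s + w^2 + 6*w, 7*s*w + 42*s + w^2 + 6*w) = w + 6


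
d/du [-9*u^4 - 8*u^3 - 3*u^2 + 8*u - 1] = -36*u^3 - 24*u^2 - 6*u + 8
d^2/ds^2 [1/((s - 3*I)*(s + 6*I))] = 2*((s - 3*I)^2 + (s - 3*I)*(s + 6*I) + (s + 6*I)^2)/((s - 3*I)^3*(s + 6*I)^3)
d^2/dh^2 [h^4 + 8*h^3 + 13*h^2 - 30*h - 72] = 12*h^2 + 48*h + 26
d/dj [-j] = -1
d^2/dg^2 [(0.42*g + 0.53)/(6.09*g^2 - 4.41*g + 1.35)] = ((0.42*g + 0.53)*(12.18*g - 4.41)*(24.36*g - 8.82) - (15.3468*g + 2.751)*(6.09*g^2 - 4.41*g + 1.35))/(6.09*g^2 - 4.41*g + 1.35)^3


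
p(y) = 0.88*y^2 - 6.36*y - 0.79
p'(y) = 1.76*y - 6.36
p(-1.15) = 7.69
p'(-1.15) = -8.38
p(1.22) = -7.24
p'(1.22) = -4.21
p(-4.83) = 50.46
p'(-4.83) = -14.86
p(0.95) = -6.04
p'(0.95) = -4.69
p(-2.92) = 25.28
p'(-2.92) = -11.50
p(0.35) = -2.91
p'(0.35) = -5.74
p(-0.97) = 6.21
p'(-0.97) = -8.07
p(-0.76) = 4.55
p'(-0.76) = -7.70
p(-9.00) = 127.73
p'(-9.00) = -22.20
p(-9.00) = 127.73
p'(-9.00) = -22.20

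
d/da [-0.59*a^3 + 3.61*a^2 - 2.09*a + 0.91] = -1.77*a^2 + 7.22*a - 2.09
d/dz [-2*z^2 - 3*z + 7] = -4*z - 3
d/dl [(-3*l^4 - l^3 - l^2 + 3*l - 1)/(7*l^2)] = (-6*l^4 - l^3 - 3*l + 2)/(7*l^3)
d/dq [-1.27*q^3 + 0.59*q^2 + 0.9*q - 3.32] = -3.81*q^2 + 1.18*q + 0.9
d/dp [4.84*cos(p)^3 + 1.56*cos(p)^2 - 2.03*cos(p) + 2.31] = (-14.52*cos(p)^2 - 3.12*cos(p) + 2.03)*sin(p)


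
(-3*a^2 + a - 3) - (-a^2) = -2*a^2 + a - 3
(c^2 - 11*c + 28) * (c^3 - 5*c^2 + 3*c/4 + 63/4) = c^5 - 16*c^4 + 335*c^3/4 - 265*c^2/2 - 609*c/4 + 441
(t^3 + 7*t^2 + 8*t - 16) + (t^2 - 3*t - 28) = t^3 + 8*t^2 + 5*t - 44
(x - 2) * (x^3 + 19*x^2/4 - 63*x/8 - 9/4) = x^4 + 11*x^3/4 - 139*x^2/8 + 27*x/2 + 9/2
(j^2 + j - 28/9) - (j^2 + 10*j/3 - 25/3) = 47/9 - 7*j/3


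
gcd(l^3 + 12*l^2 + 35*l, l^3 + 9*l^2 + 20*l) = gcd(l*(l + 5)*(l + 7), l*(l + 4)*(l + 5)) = l^2 + 5*l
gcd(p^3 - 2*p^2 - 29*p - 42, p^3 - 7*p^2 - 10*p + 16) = p + 2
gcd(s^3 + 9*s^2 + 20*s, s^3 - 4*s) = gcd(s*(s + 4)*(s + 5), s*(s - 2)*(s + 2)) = s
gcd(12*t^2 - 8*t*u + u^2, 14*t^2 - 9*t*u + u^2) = 2*t - u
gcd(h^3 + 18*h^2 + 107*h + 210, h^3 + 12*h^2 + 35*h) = h^2 + 12*h + 35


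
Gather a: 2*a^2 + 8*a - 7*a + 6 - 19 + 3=2*a^2 + a - 10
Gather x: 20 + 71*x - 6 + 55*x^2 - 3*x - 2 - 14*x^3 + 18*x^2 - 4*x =-14*x^3 + 73*x^2 + 64*x + 12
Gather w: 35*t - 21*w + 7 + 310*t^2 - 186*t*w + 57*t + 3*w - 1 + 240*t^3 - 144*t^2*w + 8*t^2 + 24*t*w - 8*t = 240*t^3 + 318*t^2 + 84*t + w*(-144*t^2 - 162*t - 18) + 6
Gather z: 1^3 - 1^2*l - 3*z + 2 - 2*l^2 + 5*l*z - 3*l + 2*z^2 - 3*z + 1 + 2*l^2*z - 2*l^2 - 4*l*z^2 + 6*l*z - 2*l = -4*l^2 - 6*l + z^2*(2 - 4*l) + z*(2*l^2 + 11*l - 6) + 4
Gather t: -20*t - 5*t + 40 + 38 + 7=85 - 25*t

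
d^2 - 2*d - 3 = (d - 3)*(d + 1)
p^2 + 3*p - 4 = (p - 1)*(p + 4)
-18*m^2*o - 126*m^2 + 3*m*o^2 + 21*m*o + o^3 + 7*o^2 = (-3*m + o)*(6*m + o)*(o + 7)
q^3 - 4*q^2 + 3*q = q*(q - 3)*(q - 1)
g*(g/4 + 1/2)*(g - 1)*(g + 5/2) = g^4/4 + 7*g^3/8 + g^2/8 - 5*g/4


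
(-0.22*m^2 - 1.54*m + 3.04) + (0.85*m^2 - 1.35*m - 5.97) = 0.63*m^2 - 2.89*m - 2.93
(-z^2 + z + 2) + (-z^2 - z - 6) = -2*z^2 - 4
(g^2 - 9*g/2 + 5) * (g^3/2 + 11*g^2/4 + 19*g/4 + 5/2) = g^5/2 + g^4/2 - 41*g^3/8 - 41*g^2/8 + 25*g/2 + 25/2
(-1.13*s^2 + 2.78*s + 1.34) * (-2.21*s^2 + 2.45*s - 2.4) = 2.4973*s^4 - 8.9123*s^3 + 6.5616*s^2 - 3.389*s - 3.216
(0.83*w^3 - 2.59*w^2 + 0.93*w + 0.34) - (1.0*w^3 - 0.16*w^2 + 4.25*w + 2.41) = -0.17*w^3 - 2.43*w^2 - 3.32*w - 2.07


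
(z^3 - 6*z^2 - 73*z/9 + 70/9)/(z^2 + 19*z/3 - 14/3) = (3*z^2 - 16*z - 35)/(3*(z + 7))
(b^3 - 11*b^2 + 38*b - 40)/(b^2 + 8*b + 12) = (b^3 - 11*b^2 + 38*b - 40)/(b^2 + 8*b + 12)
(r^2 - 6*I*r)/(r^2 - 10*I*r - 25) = r*(-r + 6*I)/(-r^2 + 10*I*r + 25)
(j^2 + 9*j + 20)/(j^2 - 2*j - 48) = (j^2 + 9*j + 20)/(j^2 - 2*j - 48)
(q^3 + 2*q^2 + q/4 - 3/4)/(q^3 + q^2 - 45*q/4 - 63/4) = (2*q^2 + q - 1)/(2*q^2 - q - 21)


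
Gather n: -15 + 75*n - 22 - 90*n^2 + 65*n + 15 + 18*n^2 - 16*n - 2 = -72*n^2 + 124*n - 24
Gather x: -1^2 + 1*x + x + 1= 2*x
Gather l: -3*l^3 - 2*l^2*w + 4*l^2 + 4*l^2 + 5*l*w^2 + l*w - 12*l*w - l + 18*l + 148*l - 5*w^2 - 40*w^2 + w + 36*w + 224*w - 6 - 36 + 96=-3*l^3 + l^2*(8 - 2*w) + l*(5*w^2 - 11*w + 165) - 45*w^2 + 261*w + 54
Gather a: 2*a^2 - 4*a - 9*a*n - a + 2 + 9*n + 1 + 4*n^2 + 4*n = 2*a^2 + a*(-9*n - 5) + 4*n^2 + 13*n + 3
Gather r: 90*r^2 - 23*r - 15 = 90*r^2 - 23*r - 15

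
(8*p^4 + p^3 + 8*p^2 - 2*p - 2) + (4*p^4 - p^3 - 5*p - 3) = 12*p^4 + 8*p^2 - 7*p - 5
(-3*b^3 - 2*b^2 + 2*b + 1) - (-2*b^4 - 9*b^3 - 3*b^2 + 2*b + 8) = 2*b^4 + 6*b^3 + b^2 - 7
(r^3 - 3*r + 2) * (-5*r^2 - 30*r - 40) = -5*r^5 - 30*r^4 - 25*r^3 + 80*r^2 + 60*r - 80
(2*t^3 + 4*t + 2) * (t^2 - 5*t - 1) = 2*t^5 - 10*t^4 + 2*t^3 - 18*t^2 - 14*t - 2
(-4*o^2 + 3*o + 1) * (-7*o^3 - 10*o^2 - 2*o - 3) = 28*o^5 + 19*o^4 - 29*o^3 - 4*o^2 - 11*o - 3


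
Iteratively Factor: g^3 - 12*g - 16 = (g + 2)*(g^2 - 2*g - 8) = (g + 2)^2*(g - 4)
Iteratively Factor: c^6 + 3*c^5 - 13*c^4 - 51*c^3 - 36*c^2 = (c)*(c^5 + 3*c^4 - 13*c^3 - 51*c^2 - 36*c) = c*(c + 3)*(c^4 - 13*c^2 - 12*c) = c*(c - 4)*(c + 3)*(c^3 + 4*c^2 + 3*c) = c*(c - 4)*(c + 3)^2*(c^2 + c) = c*(c - 4)*(c + 1)*(c + 3)^2*(c)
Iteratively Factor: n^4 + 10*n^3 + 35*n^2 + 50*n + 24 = (n + 1)*(n^3 + 9*n^2 + 26*n + 24) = (n + 1)*(n + 3)*(n^2 + 6*n + 8) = (n + 1)*(n + 3)*(n + 4)*(n + 2)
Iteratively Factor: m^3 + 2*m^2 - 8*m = (m)*(m^2 + 2*m - 8) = m*(m - 2)*(m + 4)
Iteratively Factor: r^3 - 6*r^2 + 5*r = (r - 5)*(r^2 - r) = r*(r - 5)*(r - 1)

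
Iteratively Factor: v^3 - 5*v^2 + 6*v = (v)*(v^2 - 5*v + 6) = v*(v - 3)*(v - 2)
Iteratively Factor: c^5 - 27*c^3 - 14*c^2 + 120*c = (c - 2)*(c^4 + 2*c^3 - 23*c^2 - 60*c) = c*(c - 2)*(c^3 + 2*c^2 - 23*c - 60) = c*(c - 2)*(c + 4)*(c^2 - 2*c - 15) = c*(c - 2)*(c + 3)*(c + 4)*(c - 5)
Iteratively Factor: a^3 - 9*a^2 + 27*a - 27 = (a - 3)*(a^2 - 6*a + 9) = (a - 3)^2*(a - 3)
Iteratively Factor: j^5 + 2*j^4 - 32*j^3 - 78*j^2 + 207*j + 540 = (j + 4)*(j^4 - 2*j^3 - 24*j^2 + 18*j + 135) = (j + 3)*(j + 4)*(j^3 - 5*j^2 - 9*j + 45) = (j - 5)*(j + 3)*(j + 4)*(j^2 - 9) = (j - 5)*(j - 3)*(j + 3)*(j + 4)*(j + 3)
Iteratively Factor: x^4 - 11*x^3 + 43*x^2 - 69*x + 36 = (x - 3)*(x^3 - 8*x^2 + 19*x - 12) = (x - 4)*(x - 3)*(x^2 - 4*x + 3) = (x - 4)*(x - 3)^2*(x - 1)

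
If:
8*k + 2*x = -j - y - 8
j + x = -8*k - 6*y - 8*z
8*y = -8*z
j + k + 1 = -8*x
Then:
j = 496/7 - 187*z/7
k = 19*z/7 - 55/7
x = 3*z - 8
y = -z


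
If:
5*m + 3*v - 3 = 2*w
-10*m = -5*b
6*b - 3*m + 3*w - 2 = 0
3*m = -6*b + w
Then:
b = 2/27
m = 1/27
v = 106/81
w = 5/9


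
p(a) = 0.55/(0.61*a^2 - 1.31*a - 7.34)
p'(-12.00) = 0.00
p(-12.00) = 0.01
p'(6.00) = -0.07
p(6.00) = 0.08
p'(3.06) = -0.04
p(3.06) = -0.10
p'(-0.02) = 0.01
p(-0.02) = -0.08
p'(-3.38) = 0.18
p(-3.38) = 0.14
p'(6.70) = -0.03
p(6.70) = 0.05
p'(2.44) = -0.02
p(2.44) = -0.08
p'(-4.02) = 0.06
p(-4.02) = 0.07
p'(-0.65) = 0.03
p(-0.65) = -0.09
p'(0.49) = 0.01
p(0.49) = -0.07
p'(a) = 0.55*(1.31 - 1.22*a)/(0.61*a^2 - 1.31*a - 7.34)^2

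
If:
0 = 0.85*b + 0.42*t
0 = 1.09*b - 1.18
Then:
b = 1.08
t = -2.19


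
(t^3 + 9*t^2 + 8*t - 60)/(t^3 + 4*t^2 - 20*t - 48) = (t^2 + 3*t - 10)/(t^2 - 2*t - 8)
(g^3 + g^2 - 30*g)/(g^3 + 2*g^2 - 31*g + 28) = g*(g^2 + g - 30)/(g^3 + 2*g^2 - 31*g + 28)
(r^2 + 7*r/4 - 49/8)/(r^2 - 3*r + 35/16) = 2*(2*r + 7)/(4*r - 5)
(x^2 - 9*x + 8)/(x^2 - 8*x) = (x - 1)/x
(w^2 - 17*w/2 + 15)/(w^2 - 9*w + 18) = (w - 5/2)/(w - 3)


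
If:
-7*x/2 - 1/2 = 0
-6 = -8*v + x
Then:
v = 41/56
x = -1/7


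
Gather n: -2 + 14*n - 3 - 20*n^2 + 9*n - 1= -20*n^2 + 23*n - 6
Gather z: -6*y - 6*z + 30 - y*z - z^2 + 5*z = -6*y - z^2 + z*(-y - 1) + 30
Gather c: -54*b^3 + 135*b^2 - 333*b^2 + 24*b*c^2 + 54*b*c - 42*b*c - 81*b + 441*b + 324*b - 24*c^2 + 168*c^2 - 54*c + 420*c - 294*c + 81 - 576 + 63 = -54*b^3 - 198*b^2 + 684*b + c^2*(24*b + 144) + c*(12*b + 72) - 432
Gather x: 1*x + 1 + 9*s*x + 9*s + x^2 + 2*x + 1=9*s + x^2 + x*(9*s + 3) + 2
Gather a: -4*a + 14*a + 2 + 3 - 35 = 10*a - 30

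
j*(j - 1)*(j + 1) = j^3 - j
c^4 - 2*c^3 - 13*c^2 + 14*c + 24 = (c - 4)*(c - 2)*(c + 1)*(c + 3)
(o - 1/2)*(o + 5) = o^2 + 9*o/2 - 5/2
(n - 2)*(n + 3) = n^2 + n - 6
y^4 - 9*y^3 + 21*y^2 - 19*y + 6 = (y - 6)*(y - 1)^3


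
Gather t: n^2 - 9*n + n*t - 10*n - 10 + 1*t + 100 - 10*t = n^2 - 19*n + t*(n - 9) + 90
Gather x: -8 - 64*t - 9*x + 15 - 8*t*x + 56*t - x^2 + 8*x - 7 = -8*t - x^2 + x*(-8*t - 1)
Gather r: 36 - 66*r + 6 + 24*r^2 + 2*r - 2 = 24*r^2 - 64*r + 40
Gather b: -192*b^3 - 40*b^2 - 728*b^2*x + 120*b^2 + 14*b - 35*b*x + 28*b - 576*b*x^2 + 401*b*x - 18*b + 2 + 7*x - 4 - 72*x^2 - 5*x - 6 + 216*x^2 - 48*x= -192*b^3 + b^2*(80 - 728*x) + b*(-576*x^2 + 366*x + 24) + 144*x^2 - 46*x - 8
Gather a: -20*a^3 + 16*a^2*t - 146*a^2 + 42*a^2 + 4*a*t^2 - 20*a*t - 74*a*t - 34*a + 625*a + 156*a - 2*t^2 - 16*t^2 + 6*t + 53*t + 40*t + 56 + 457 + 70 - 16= -20*a^3 + a^2*(16*t - 104) + a*(4*t^2 - 94*t + 747) - 18*t^2 + 99*t + 567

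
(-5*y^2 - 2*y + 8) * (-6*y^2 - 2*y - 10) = 30*y^4 + 22*y^3 + 6*y^2 + 4*y - 80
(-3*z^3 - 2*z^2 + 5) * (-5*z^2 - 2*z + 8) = 15*z^5 + 16*z^4 - 20*z^3 - 41*z^2 - 10*z + 40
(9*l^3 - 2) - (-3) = 9*l^3 + 1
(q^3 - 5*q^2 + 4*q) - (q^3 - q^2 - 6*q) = -4*q^2 + 10*q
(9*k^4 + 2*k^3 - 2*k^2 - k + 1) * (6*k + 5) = 54*k^5 + 57*k^4 - 2*k^3 - 16*k^2 + k + 5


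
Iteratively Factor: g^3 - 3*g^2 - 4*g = (g)*(g^2 - 3*g - 4) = g*(g + 1)*(g - 4)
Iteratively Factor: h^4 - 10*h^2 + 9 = (h + 3)*(h^3 - 3*h^2 - h + 3) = (h + 1)*(h + 3)*(h^2 - 4*h + 3) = (h - 3)*(h + 1)*(h + 3)*(h - 1)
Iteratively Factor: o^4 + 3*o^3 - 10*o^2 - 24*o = (o - 3)*(o^3 + 6*o^2 + 8*o) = (o - 3)*(o + 4)*(o^2 + 2*o) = o*(o - 3)*(o + 4)*(o + 2)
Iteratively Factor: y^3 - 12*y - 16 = (y - 4)*(y^2 + 4*y + 4) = (y - 4)*(y + 2)*(y + 2)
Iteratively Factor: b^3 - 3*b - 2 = (b - 2)*(b^2 + 2*b + 1) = (b - 2)*(b + 1)*(b + 1)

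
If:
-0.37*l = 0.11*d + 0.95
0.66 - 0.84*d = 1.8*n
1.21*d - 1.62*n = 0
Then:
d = 0.30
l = -2.66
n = 0.23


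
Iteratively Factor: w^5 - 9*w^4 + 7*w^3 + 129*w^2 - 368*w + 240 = (w - 1)*(w^4 - 8*w^3 - w^2 + 128*w - 240) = (w - 1)*(w + 4)*(w^3 - 12*w^2 + 47*w - 60) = (w - 5)*(w - 1)*(w + 4)*(w^2 - 7*w + 12) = (w - 5)*(w - 4)*(w - 1)*(w + 4)*(w - 3)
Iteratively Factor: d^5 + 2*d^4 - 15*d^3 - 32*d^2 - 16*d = (d + 1)*(d^4 + d^3 - 16*d^2 - 16*d) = d*(d + 1)*(d^3 + d^2 - 16*d - 16) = d*(d - 4)*(d + 1)*(d^2 + 5*d + 4) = d*(d - 4)*(d + 1)^2*(d + 4)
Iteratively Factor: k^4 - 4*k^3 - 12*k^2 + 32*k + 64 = (k - 4)*(k^3 - 12*k - 16) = (k - 4)*(k + 2)*(k^2 - 2*k - 8) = (k - 4)*(k + 2)^2*(k - 4)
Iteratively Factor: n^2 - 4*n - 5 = (n + 1)*(n - 5)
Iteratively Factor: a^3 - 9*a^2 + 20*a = (a)*(a^2 - 9*a + 20) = a*(a - 4)*(a - 5)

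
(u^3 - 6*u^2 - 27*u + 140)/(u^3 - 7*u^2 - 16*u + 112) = (u + 5)/(u + 4)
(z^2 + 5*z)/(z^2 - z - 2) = z*(z + 5)/(z^2 - z - 2)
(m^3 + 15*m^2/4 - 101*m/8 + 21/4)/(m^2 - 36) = (8*m^2 - 18*m + 7)/(8*(m - 6))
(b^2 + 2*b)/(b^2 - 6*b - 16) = b/(b - 8)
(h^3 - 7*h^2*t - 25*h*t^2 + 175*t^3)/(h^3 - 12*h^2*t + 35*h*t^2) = (h + 5*t)/h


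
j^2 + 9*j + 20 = (j + 4)*(j + 5)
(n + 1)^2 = n^2 + 2*n + 1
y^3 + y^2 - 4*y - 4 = (y - 2)*(y + 1)*(y + 2)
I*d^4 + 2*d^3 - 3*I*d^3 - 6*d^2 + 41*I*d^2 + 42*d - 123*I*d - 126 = (d - 3)*(d - 7*I)*(d + 6*I)*(I*d + 1)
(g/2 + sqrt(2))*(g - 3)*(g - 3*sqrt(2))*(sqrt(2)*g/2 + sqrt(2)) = sqrt(2)*g^4/4 - g^3/2 - sqrt(2)*g^3/4 - 9*sqrt(2)*g^2/2 + g^2/2 + 3*g + 3*sqrt(2)*g + 18*sqrt(2)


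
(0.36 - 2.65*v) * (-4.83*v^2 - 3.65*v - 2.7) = 12.7995*v^3 + 7.9337*v^2 + 5.841*v - 0.972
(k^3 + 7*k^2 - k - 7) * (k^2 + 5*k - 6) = k^5 + 12*k^4 + 28*k^3 - 54*k^2 - 29*k + 42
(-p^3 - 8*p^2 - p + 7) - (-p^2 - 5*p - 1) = -p^3 - 7*p^2 + 4*p + 8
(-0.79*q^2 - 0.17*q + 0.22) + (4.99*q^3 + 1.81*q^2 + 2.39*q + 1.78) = 4.99*q^3 + 1.02*q^2 + 2.22*q + 2.0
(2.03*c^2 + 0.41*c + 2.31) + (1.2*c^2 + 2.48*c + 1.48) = 3.23*c^2 + 2.89*c + 3.79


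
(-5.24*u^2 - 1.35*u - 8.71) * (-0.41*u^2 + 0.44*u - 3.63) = 2.1484*u^4 - 1.7521*u^3 + 21.9983*u^2 + 1.0681*u + 31.6173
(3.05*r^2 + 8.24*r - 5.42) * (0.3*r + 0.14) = 0.915*r^3 + 2.899*r^2 - 0.4724*r - 0.7588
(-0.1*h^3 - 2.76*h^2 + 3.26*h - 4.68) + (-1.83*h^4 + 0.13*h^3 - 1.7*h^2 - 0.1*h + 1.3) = -1.83*h^4 + 0.03*h^3 - 4.46*h^2 + 3.16*h - 3.38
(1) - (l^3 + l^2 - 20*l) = -l^3 - l^2 + 20*l + 1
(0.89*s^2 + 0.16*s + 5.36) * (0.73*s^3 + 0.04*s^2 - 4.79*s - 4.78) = 0.6497*s^5 + 0.1524*s^4 - 0.343899999999999*s^3 - 4.8062*s^2 - 26.4392*s - 25.6208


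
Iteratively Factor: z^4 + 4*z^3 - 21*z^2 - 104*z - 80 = (z + 1)*(z^3 + 3*z^2 - 24*z - 80) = (z + 1)*(z + 4)*(z^2 - z - 20) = (z - 5)*(z + 1)*(z + 4)*(z + 4)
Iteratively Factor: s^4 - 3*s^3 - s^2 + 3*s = (s - 1)*(s^3 - 2*s^2 - 3*s) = (s - 3)*(s - 1)*(s^2 + s) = (s - 3)*(s - 1)*(s + 1)*(s)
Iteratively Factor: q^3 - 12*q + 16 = (q - 2)*(q^2 + 2*q - 8) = (q - 2)*(q + 4)*(q - 2)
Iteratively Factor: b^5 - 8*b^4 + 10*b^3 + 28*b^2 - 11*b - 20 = (b + 1)*(b^4 - 9*b^3 + 19*b^2 + 9*b - 20) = (b - 5)*(b + 1)*(b^3 - 4*b^2 - b + 4) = (b - 5)*(b - 4)*(b + 1)*(b^2 - 1) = (b - 5)*(b - 4)*(b - 1)*(b + 1)*(b + 1)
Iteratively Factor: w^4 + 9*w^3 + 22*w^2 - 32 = (w + 4)*(w^3 + 5*w^2 + 2*w - 8) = (w - 1)*(w + 4)*(w^2 + 6*w + 8) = (w - 1)*(w + 2)*(w + 4)*(w + 4)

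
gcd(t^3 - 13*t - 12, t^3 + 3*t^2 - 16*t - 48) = t^2 - t - 12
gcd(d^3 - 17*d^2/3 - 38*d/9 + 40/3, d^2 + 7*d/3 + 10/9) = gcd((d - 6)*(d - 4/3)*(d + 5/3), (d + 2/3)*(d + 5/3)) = d + 5/3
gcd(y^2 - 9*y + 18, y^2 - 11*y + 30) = y - 6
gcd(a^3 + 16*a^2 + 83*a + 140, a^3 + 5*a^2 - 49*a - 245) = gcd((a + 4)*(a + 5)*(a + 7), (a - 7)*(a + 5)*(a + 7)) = a^2 + 12*a + 35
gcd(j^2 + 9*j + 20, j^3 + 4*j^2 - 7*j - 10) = j + 5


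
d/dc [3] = 0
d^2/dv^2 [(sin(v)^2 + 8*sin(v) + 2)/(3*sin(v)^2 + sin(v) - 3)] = (-69*sin(v)^5 - 85*sin(v)^4 - 303*sin(v)^3 + 28*sin(v)^2 + 390*sin(v) + 106)/(sin(v) - 3*cos(v)^2)^3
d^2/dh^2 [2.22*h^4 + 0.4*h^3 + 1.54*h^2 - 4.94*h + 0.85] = 26.64*h^2 + 2.4*h + 3.08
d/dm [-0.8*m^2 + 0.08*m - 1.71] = 0.08 - 1.6*m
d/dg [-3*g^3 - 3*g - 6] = -9*g^2 - 3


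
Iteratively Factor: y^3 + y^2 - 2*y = (y)*(y^2 + y - 2) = y*(y - 1)*(y + 2)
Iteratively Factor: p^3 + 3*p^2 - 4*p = (p)*(p^2 + 3*p - 4) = p*(p + 4)*(p - 1)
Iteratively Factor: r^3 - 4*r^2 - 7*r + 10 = (r - 1)*(r^2 - 3*r - 10) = (r - 5)*(r - 1)*(r + 2)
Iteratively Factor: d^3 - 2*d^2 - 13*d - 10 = (d - 5)*(d^2 + 3*d + 2) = (d - 5)*(d + 2)*(d + 1)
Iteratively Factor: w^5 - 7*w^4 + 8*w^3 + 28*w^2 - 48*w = (w + 2)*(w^4 - 9*w^3 + 26*w^2 - 24*w) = (w - 2)*(w + 2)*(w^3 - 7*w^2 + 12*w) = (w - 3)*(w - 2)*(w + 2)*(w^2 - 4*w) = w*(w - 3)*(w - 2)*(w + 2)*(w - 4)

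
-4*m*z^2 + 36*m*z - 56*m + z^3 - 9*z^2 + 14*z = (-4*m + z)*(z - 7)*(z - 2)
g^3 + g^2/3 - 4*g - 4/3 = (g - 2)*(g + 1/3)*(g + 2)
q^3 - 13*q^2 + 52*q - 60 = (q - 6)*(q - 5)*(q - 2)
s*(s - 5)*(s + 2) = s^3 - 3*s^2 - 10*s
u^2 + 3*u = u*(u + 3)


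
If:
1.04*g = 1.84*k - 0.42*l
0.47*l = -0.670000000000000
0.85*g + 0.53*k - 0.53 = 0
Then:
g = 0.61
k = 0.02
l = -1.43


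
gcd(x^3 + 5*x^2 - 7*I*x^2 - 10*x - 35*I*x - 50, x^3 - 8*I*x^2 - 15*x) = x - 5*I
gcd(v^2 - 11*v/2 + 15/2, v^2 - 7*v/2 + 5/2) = v - 5/2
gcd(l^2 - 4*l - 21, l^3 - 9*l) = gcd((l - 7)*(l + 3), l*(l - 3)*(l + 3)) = l + 3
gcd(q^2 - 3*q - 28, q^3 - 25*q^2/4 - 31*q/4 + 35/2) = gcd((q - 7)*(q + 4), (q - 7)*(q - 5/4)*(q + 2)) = q - 7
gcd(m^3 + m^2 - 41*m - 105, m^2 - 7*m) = m - 7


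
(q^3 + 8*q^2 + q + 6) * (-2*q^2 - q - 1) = -2*q^5 - 17*q^4 - 11*q^3 - 21*q^2 - 7*q - 6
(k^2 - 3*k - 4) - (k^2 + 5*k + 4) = -8*k - 8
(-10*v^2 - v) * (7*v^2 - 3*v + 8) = -70*v^4 + 23*v^3 - 77*v^2 - 8*v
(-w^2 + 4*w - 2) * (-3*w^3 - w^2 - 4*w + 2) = 3*w^5 - 11*w^4 + 6*w^3 - 16*w^2 + 16*w - 4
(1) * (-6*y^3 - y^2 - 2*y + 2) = -6*y^3 - y^2 - 2*y + 2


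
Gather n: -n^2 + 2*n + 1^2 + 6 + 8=-n^2 + 2*n + 15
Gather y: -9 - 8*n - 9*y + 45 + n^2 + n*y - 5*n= n^2 - 13*n + y*(n - 9) + 36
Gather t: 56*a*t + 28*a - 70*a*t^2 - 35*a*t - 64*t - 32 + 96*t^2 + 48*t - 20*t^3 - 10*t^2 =28*a - 20*t^3 + t^2*(86 - 70*a) + t*(21*a - 16) - 32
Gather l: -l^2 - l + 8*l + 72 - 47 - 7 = -l^2 + 7*l + 18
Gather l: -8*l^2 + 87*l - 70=-8*l^2 + 87*l - 70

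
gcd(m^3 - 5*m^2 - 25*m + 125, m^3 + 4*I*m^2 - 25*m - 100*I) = m^2 - 25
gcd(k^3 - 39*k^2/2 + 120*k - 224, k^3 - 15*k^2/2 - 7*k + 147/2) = k - 7/2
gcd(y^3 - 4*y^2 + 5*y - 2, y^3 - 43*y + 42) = y - 1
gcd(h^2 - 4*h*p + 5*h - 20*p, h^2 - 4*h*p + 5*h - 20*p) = -h^2 + 4*h*p - 5*h + 20*p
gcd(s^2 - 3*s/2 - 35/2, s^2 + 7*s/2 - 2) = 1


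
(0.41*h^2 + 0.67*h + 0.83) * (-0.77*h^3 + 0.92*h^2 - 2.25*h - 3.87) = -0.3157*h^5 - 0.1387*h^4 - 0.9452*h^3 - 2.3306*h^2 - 4.4604*h - 3.2121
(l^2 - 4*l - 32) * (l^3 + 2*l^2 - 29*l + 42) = l^5 - 2*l^4 - 69*l^3 + 94*l^2 + 760*l - 1344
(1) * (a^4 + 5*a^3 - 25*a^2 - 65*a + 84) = a^4 + 5*a^3 - 25*a^2 - 65*a + 84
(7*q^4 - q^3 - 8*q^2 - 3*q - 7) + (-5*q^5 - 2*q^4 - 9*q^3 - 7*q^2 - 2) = -5*q^5 + 5*q^4 - 10*q^3 - 15*q^2 - 3*q - 9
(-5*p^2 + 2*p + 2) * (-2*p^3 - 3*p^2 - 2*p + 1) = 10*p^5 + 11*p^4 - 15*p^2 - 2*p + 2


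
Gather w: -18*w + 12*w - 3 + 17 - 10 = 4 - 6*w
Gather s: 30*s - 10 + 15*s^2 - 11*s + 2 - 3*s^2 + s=12*s^2 + 20*s - 8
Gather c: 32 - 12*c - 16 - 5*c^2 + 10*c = -5*c^2 - 2*c + 16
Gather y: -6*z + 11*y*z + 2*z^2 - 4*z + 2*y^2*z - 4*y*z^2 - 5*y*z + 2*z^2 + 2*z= 2*y^2*z + y*(-4*z^2 + 6*z) + 4*z^2 - 8*z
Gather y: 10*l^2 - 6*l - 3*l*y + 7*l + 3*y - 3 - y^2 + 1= 10*l^2 + l - y^2 + y*(3 - 3*l) - 2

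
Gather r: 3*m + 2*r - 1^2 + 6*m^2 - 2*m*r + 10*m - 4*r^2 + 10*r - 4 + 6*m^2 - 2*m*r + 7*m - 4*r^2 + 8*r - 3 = 12*m^2 + 20*m - 8*r^2 + r*(20 - 4*m) - 8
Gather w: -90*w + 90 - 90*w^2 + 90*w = 90 - 90*w^2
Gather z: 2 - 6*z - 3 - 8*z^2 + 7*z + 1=-8*z^2 + z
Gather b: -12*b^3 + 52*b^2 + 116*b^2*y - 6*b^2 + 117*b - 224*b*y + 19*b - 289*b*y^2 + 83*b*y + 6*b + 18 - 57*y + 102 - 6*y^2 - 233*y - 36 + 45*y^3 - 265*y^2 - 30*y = -12*b^3 + b^2*(116*y + 46) + b*(-289*y^2 - 141*y + 142) + 45*y^3 - 271*y^2 - 320*y + 84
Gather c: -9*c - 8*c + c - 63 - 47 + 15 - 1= -16*c - 96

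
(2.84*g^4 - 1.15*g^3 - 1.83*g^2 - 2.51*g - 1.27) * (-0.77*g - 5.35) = -2.1868*g^5 - 14.3085*g^4 + 7.5616*g^3 + 11.7232*g^2 + 14.4064*g + 6.7945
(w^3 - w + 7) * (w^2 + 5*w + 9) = w^5 + 5*w^4 + 8*w^3 + 2*w^2 + 26*w + 63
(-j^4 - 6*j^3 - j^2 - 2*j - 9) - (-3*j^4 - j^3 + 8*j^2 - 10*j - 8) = 2*j^4 - 5*j^3 - 9*j^2 + 8*j - 1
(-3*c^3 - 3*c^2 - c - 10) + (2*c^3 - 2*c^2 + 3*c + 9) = -c^3 - 5*c^2 + 2*c - 1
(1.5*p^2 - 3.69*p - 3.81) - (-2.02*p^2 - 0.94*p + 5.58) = 3.52*p^2 - 2.75*p - 9.39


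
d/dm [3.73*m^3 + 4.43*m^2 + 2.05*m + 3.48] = 11.19*m^2 + 8.86*m + 2.05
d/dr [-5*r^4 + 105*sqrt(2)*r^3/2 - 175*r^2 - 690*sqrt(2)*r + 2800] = -20*r^3 + 315*sqrt(2)*r^2/2 - 350*r - 690*sqrt(2)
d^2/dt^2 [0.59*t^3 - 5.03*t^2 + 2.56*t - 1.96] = 3.54*t - 10.06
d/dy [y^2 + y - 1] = 2*y + 1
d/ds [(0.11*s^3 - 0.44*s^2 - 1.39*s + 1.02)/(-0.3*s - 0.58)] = (-0.066*s^3 - 0.0594*s^2 + 0.5104*s + 1.1122)/(0.09*s^2 + 0.348*s + 0.3364)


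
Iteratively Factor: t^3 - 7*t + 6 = (t + 3)*(t^2 - 3*t + 2) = (t - 2)*(t + 3)*(t - 1)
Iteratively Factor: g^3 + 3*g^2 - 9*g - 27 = (g - 3)*(g^2 + 6*g + 9) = (g - 3)*(g + 3)*(g + 3)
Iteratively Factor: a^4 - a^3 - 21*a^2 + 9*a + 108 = (a - 4)*(a^3 + 3*a^2 - 9*a - 27) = (a - 4)*(a + 3)*(a^2 - 9) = (a - 4)*(a + 3)^2*(a - 3)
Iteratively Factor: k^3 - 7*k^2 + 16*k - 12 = (k - 2)*(k^2 - 5*k + 6) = (k - 3)*(k - 2)*(k - 2)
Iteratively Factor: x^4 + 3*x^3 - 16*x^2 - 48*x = (x + 4)*(x^3 - x^2 - 12*x) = (x - 4)*(x + 4)*(x^2 + 3*x) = (x - 4)*(x + 3)*(x + 4)*(x)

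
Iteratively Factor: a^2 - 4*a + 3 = (a - 3)*(a - 1)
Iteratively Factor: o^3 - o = (o - 1)*(o^2 + o) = o*(o - 1)*(o + 1)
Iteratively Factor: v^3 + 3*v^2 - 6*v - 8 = (v + 4)*(v^2 - v - 2) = (v + 1)*(v + 4)*(v - 2)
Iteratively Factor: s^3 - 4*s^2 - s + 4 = (s - 4)*(s^2 - 1) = (s - 4)*(s - 1)*(s + 1)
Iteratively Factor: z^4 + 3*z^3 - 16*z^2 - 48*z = (z + 3)*(z^3 - 16*z) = (z + 3)*(z + 4)*(z^2 - 4*z) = (z - 4)*(z + 3)*(z + 4)*(z)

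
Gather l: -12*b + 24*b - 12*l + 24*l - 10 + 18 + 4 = 12*b + 12*l + 12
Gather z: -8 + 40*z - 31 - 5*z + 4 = 35*z - 35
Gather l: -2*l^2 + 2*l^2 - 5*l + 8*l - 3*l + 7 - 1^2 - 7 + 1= 0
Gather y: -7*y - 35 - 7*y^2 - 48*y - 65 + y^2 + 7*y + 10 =-6*y^2 - 48*y - 90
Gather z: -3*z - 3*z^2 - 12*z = -3*z^2 - 15*z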